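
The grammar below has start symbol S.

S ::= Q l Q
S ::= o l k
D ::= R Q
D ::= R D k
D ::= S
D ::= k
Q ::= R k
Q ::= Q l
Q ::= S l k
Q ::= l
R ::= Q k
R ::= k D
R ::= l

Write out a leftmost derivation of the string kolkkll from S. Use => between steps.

S => QlQ => RklQ => kDklQ => kSklQ => kolkklQ => kolkkll

S => QlQ   [S ::= Q l Q]
QlQ => RklQ   [Q ::= R k]
RklQ => kDklQ   [R ::= k D]
kDklQ => kSklQ   [D ::= S]
kSklQ => kolkklQ   [S ::= o l k]
kolkklQ => kolkkll   [Q ::= l]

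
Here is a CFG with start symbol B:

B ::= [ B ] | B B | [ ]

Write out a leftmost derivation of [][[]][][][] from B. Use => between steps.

B => BB   [B ::= B B]
BB => BBB   [B ::= B B]
BBB => []BB   [B ::= [ ]]
[]BB => []BBB   [B ::= B B]
[]BBB => []BBBB   [B ::= B B]
[]BBBB => [][B]BBB   [B ::= [ B ]]
[][B]BBB => [][[]]BBB   [B ::= [ ]]
[][[]]BBB => [][[]][]BB   [B ::= [ ]]
[][[]][]BB => [][[]][][]B   [B ::= [ ]]
[][[]][][]B => [][[]][][][]   [B ::= [ ]]

B => BB => BBB => []BB => []BBB => []BBBB => [][B]BBB => [][[]]BBB => [][[]][]BB => [][[]][][]B => [][[]][][][]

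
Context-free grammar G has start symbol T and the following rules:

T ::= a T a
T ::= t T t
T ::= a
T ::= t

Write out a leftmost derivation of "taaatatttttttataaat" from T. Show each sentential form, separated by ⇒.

T ⇒ tTt ⇒ taTat ⇒ taaTaat ⇒ taaaTaaat ⇒ taaatTtaaat ⇒ taaataTataaat ⇒ taaatatTtataaat ⇒ taaatattTttataaat ⇒ taaatatttTtttataaat ⇒ taaatatttttttataaat

T ⇒ tTt   [T ::= t T t]
tTt ⇒ taTat   [T ::= a T a]
taTat ⇒ taaTaat   [T ::= a T a]
taaTaat ⇒ taaaTaaat   [T ::= a T a]
taaaTaaat ⇒ taaatTtaaat   [T ::= t T t]
taaatTtaaat ⇒ taaataTataaat   [T ::= a T a]
taaataTataaat ⇒ taaatatTtataaat   [T ::= t T t]
taaatatTtataaat ⇒ taaatattTttataaat   [T ::= t T t]
taaatattTttataaat ⇒ taaatatttTtttataaat   [T ::= t T t]
taaatatttTtttataaat ⇒ taaatatttttttataaat   [T ::= t]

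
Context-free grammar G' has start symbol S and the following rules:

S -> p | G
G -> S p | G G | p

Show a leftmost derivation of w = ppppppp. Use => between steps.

S => G => GG => GGG => SpGG => GpGG => SppGG => pppGG => pppGGG => pppSpGG => pppppGG => ppppppG => ppppppp

S => G   [S -> G]
G => GG   [G -> G G]
GG => GGG   [G -> G G]
GGG => SpGG   [G -> S p]
SpGG => GpGG   [S -> G]
GpGG => SppGG   [G -> S p]
SppGG => pppGG   [S -> p]
pppGG => pppGGG   [G -> G G]
pppGGG => pppSpGG   [G -> S p]
pppSpGG => pppppGG   [S -> p]
pppppGG => ppppppG   [G -> p]
ppppppG => ppppppp   [G -> p]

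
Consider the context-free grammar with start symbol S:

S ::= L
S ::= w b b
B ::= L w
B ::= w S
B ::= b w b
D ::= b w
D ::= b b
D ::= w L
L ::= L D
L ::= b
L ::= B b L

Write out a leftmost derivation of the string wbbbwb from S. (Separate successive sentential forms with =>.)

S => L   [S ::= L]
L => LD   [L ::= L D]
LD => BbLD   [L ::= B b L]
BbLD => wSbLD   [B ::= w S]
wSbLD => wLbLD   [S ::= L]
wLbLD => wbbLD   [L ::= b]
wbbLD => wbbbD   [L ::= b]
wbbbD => wbbbwL   [D ::= w L]
wbbbwL => wbbbwb   [L ::= b]

S => L => LD => BbLD => wSbLD => wLbLD => wbbLD => wbbbD => wbbbwL => wbbbwb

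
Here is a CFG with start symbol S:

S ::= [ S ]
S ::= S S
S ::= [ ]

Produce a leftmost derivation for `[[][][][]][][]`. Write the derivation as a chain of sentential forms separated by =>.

S => SS => SSS => [S]SS => [SS]SS => [SSS]SS => [SSSS]SS => [[]SSS]SS => [[][]SS]SS => [[][][]S]SS => [[][][][]]SS => [[][][][]][]S => [[][][][]][][]

S => SS   [S ::= S S]
SS => SSS   [S ::= S S]
SSS => [S]SS   [S ::= [ S ]]
[S]SS => [SS]SS   [S ::= S S]
[SS]SS => [SSS]SS   [S ::= S S]
[SSS]SS => [SSSS]SS   [S ::= S S]
[SSSS]SS => [[]SSS]SS   [S ::= [ ]]
[[]SSS]SS => [[][]SS]SS   [S ::= [ ]]
[[][]SS]SS => [[][][]S]SS   [S ::= [ ]]
[[][][]S]SS => [[][][][]]SS   [S ::= [ ]]
[[][][][]]SS => [[][][][]][]S   [S ::= [ ]]
[[][][][]][]S => [[][][][]][][]   [S ::= [ ]]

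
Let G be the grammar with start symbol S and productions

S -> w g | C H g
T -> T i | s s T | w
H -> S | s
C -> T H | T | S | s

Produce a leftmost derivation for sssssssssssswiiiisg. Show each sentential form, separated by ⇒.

S⇒CHg⇒THg⇒ssTHg⇒ssssTHg⇒ssssTiHg⇒ssssssTiHg⇒ssssssTiiHg⇒ssssssssTiiHg⇒ssssssssTiiiHg⇒ssssssssTiiiiHg⇒ssssssssssTiiiiHg⇒ssssssssssssTiiiiHg⇒sssssssssssswiiiiHg⇒sssssssssssswiiiisg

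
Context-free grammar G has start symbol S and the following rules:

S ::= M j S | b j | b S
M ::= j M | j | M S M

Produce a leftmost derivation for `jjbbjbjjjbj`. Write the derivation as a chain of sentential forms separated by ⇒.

S ⇒ MjS   [S ::= M j S]
MjS ⇒ jjS   [M ::= j]
jjS ⇒ jjbS   [S ::= b S]
jjbS ⇒ jjbbS   [S ::= b S]
jjbbS ⇒ jjbbMjS   [S ::= M j S]
jjbbMjS ⇒ jjbbMSMjS   [M ::= M S M]
jjbbMSMjS ⇒ jjbbjSMjS   [M ::= j]
jjbbjSMjS ⇒ jjbbjbjMjS   [S ::= b j]
jjbbjbjMjS ⇒ jjbbjbjjjS   [M ::= j]
jjbbjbjjjS ⇒ jjbbjbjjjbj   [S ::= b j]

S⇒MjS⇒jjS⇒jjbS⇒jjbbS⇒jjbbMjS⇒jjbbMSMjS⇒jjbbjSMjS⇒jjbbjbjMjS⇒jjbbjbjjjS⇒jjbbjbjjjbj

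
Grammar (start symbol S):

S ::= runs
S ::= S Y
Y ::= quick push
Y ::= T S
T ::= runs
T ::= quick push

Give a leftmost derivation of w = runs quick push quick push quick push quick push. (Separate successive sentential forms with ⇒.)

S ⇒ S Y ⇒ S Y Y ⇒ S Y Y Y ⇒ S Y Y Y Y ⇒ runs Y Y Y Y ⇒ runs quick push Y Y Y ⇒ runs quick push quick push Y Y ⇒ runs quick push quick push quick push Y ⇒ runs quick push quick push quick push quick push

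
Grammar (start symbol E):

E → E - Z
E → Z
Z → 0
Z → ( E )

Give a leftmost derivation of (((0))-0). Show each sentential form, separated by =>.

E => Z => (E) => (E-Z) => (Z-Z) => ((E)-Z) => ((Z)-Z) => (((E))-Z) => (((Z))-Z) => (((0))-Z) => (((0))-0)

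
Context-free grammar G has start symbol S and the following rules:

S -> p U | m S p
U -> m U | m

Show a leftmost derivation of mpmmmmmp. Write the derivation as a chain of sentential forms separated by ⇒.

S ⇒ mSp   [S -> m S p]
mSp ⇒ mpUp   [S -> p U]
mpUp ⇒ mpmUp   [U -> m U]
mpmUp ⇒ mpmmUp   [U -> m U]
mpmmUp ⇒ mpmmmUp   [U -> m U]
mpmmmUp ⇒ mpmmmmUp   [U -> m U]
mpmmmmUp ⇒ mpmmmmmp   [U -> m]

S ⇒ mSp ⇒ mpUp ⇒ mpmUp ⇒ mpmmUp ⇒ mpmmmUp ⇒ mpmmmmUp ⇒ mpmmmmmp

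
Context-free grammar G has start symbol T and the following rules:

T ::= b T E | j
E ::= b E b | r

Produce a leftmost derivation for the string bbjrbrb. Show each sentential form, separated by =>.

T => bTE => bbTEE => bbjEE => bbjrE => bbjrbEb => bbjrbrb

T => bTE   [T ::= b T E]
bTE => bbTEE   [T ::= b T E]
bbTEE => bbjEE   [T ::= j]
bbjEE => bbjrE   [E ::= r]
bbjrE => bbjrbEb   [E ::= b E b]
bbjrbEb => bbjrbrb   [E ::= r]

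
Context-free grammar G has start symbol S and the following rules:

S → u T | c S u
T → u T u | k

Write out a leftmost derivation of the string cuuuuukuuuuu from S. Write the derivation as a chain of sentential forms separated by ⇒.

S ⇒ cSu ⇒ cuTu ⇒ cuuTuu ⇒ cuuuTuuu ⇒ cuuuuTuuuu ⇒ cuuuuuTuuuuu ⇒ cuuuuukuuuuu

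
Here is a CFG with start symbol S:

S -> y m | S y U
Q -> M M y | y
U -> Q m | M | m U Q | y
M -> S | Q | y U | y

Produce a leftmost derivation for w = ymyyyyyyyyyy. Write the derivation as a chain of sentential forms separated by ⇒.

S ⇒ SyU   [S -> S y U]
SyU ⇒ SyUyU   [S -> S y U]
SyUyU ⇒ SyUyUyU   [S -> S y U]
SyUyUyU ⇒ SyUyUyUyU   [S -> S y U]
SyUyUyUyU ⇒ ymyUyUyUyU   [S -> y m]
ymyUyUyUyU ⇒ ymyMyUyUyU   [U -> M]
ymyMyUyUyU ⇒ ymyQyUyUyU   [M -> Q]
ymyQyUyUyU ⇒ ymyMMyyUyUyU   [Q -> M M y]
ymyMMyyUyUyU ⇒ ymyQMyyUyUyU   [M -> Q]
ymyQMyyUyUyU ⇒ ymyyMyyUyUyU   [Q -> y]
ymyyMyyUyUyU ⇒ ymyyyyyUyUyU   [M -> y]
ymyyyyyUyUyU ⇒ ymyyyyyyyUyU   [U -> y]
ymyyyyyyyUyU ⇒ ymyyyyyyyyyU   [U -> y]
ymyyyyyyyyyU ⇒ ymyyyyyyyyyy   [U -> y]

S ⇒ SyU ⇒ SyUyU ⇒ SyUyUyU ⇒ SyUyUyUyU ⇒ ymyUyUyUyU ⇒ ymyMyUyUyU ⇒ ymyQyUyUyU ⇒ ymyMMyyUyUyU ⇒ ymyQMyyUyUyU ⇒ ymyyMyyUyUyU ⇒ ymyyyyyUyUyU ⇒ ymyyyyyyyUyU ⇒ ymyyyyyyyyyU ⇒ ymyyyyyyyyyy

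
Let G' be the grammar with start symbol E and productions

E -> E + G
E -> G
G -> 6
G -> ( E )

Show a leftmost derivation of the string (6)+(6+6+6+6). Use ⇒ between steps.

E⇒E+G⇒G+G⇒(E)+G⇒(G)+G⇒(6)+G⇒(6)+(E)⇒(6)+(E+G)⇒(6)+(E+G+G)⇒(6)+(E+G+G+G)⇒(6)+(G+G+G+G)⇒(6)+(6+G+G+G)⇒(6)+(6+6+G+G)⇒(6)+(6+6+6+G)⇒(6)+(6+6+6+6)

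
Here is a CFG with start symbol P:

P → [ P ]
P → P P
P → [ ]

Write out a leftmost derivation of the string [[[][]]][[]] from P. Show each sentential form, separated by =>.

P => PP   [P → P P]
PP => [P]P   [P → [ P ]]
[P]P => [[P]]P   [P → [ P ]]
[[P]]P => [[PP]]P   [P → P P]
[[PP]]P => [[[]P]]P   [P → [ ]]
[[[]P]]P => [[[][]]]P   [P → [ ]]
[[[][]]]P => [[[][]]][P]   [P → [ P ]]
[[[][]]][P] => [[[][]]][[]]   [P → [ ]]

P => PP => [P]P => [[P]]P => [[PP]]P => [[[]P]]P => [[[][]]]P => [[[][]]][P] => [[[][]]][[]]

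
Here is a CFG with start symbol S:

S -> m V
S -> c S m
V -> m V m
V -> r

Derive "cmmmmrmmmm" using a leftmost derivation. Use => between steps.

S => cSm => cmVm => cmmVmm => cmmmVmmm => cmmmmVmmmm => cmmmmrmmmm

S => cSm   [S -> c S m]
cSm => cmVm   [S -> m V]
cmVm => cmmVmm   [V -> m V m]
cmmVmm => cmmmVmmm   [V -> m V m]
cmmmVmmm => cmmmmVmmmm   [V -> m V m]
cmmmmVmmmm => cmmmmrmmmm   [V -> r]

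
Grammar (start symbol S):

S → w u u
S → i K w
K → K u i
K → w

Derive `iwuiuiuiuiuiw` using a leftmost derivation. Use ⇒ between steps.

S ⇒ iKw ⇒ iKuiw ⇒ iKuiuiw ⇒ iKuiuiuiw ⇒ iKuiuiuiuiw ⇒ iKuiuiuiuiuiw ⇒ iwuiuiuiuiuiw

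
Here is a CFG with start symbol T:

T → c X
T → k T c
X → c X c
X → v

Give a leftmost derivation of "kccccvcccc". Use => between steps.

T => kTc   [T → k T c]
kTc => kcXc   [T → c X]
kcXc => kccXcc   [X → c X c]
kccXcc => kcccXccc   [X → c X c]
kcccXccc => kccccXcccc   [X → c X c]
kccccXcccc => kccccvcccc   [X → v]

T=>kTc=>kcXc=>kccXcc=>kcccXccc=>kccccXcccc=>kccccvcccc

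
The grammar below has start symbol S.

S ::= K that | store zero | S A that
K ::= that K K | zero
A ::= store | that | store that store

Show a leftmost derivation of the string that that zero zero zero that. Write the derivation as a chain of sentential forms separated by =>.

S => K that   [S ::= K that]
K that => that K K that   [K ::= that K K]
that K K that => that that K K K that   [K ::= that K K]
that that K K K that => that that zero K K that   [K ::= zero]
that that zero K K that => that that zero zero K that   [K ::= zero]
that that zero zero K that => that that zero zero zero that   [K ::= zero]

S => K that => that K K that => that that K K K that => that that zero K K that => that that zero zero K that => that that zero zero zero that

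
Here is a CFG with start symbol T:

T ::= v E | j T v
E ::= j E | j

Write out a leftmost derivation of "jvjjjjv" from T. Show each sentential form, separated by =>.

T=>jTv=>jvEv=>jvjEv=>jvjjEv=>jvjjjEv=>jvjjjjv

T => jTv   [T ::= j T v]
jTv => jvEv   [T ::= v E]
jvEv => jvjEv   [E ::= j E]
jvjEv => jvjjEv   [E ::= j E]
jvjjEv => jvjjjEv   [E ::= j E]
jvjjjEv => jvjjjjv   [E ::= j]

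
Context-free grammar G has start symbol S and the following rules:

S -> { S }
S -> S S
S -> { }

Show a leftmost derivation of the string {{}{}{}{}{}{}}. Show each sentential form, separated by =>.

S => {S} => {SS} => {SSS} => {SSSS} => {SSSSS} => {SSSSSS} => {{}SSSSS} => {{}{}SSSS} => {{}{}{}SSS} => {{}{}{}{}SS} => {{}{}{}{}{}S} => {{}{}{}{}{}{}}

S => {S}   [S -> { S }]
{S} => {SS}   [S -> S S]
{SS} => {SSS}   [S -> S S]
{SSS} => {SSSS}   [S -> S S]
{SSSS} => {SSSSS}   [S -> S S]
{SSSSS} => {SSSSSS}   [S -> S S]
{SSSSSS} => {{}SSSSS}   [S -> { }]
{{}SSSSS} => {{}{}SSSS}   [S -> { }]
{{}{}SSSS} => {{}{}{}SSS}   [S -> { }]
{{}{}{}SSS} => {{}{}{}{}SS}   [S -> { }]
{{}{}{}{}SS} => {{}{}{}{}{}S}   [S -> { }]
{{}{}{}{}{}S} => {{}{}{}{}{}{}}   [S -> { }]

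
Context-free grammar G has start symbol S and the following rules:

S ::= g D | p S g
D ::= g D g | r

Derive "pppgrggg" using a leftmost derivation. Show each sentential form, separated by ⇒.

S ⇒ pSg   [S ::= p S g]
pSg ⇒ ppSgg   [S ::= p S g]
ppSgg ⇒ pppSggg   [S ::= p S g]
pppSggg ⇒ pppgDggg   [S ::= g D]
pppgDggg ⇒ pppgrggg   [D ::= r]

S ⇒ pSg ⇒ ppSgg ⇒ pppSggg ⇒ pppgDggg ⇒ pppgrggg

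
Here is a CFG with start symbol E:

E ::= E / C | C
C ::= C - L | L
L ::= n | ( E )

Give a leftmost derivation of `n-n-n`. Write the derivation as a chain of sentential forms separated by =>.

E => C   [E ::= C]
C => C-L   [C ::= C - L]
C-L => C-L-L   [C ::= C - L]
C-L-L => L-L-L   [C ::= L]
L-L-L => n-L-L   [L ::= n]
n-L-L => n-n-L   [L ::= n]
n-n-L => n-n-n   [L ::= n]

E => C => C-L => C-L-L => L-L-L => n-L-L => n-n-L => n-n-n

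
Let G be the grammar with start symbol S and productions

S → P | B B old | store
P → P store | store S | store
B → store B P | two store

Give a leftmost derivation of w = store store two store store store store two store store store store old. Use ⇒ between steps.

S ⇒ P ⇒ store S ⇒ store B B old ⇒ store store B P B old ⇒ store store two store P B old ⇒ store store two store store B old ⇒ store store two store store store B P old ⇒ store store two store store store store B P P old ⇒ store store two store store store store two store P P old ⇒ store store two store store store store two store store S P old ⇒ store store two store store store store two store store store P old ⇒ store store two store store store store two store store store store old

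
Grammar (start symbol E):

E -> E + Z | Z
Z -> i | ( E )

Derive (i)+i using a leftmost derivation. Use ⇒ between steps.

E ⇒ E+Z ⇒ Z+Z ⇒ (E)+Z ⇒ (Z)+Z ⇒ (i)+Z ⇒ (i)+i

E ⇒ E+Z   [E -> E + Z]
E+Z ⇒ Z+Z   [E -> Z]
Z+Z ⇒ (E)+Z   [Z -> ( E )]
(E)+Z ⇒ (Z)+Z   [E -> Z]
(Z)+Z ⇒ (i)+Z   [Z -> i]
(i)+Z ⇒ (i)+i   [Z -> i]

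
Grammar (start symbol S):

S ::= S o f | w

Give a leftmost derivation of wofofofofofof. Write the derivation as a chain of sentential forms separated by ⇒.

S ⇒ Sof   [S ::= S o f]
Sof ⇒ Sofof   [S ::= S o f]
Sofof ⇒ Sofofof   [S ::= S o f]
Sofofof ⇒ Sofofofof   [S ::= S o f]
Sofofofof ⇒ Sofofofofof   [S ::= S o f]
Sofofofofof ⇒ Sofofofofofof   [S ::= S o f]
Sofofofofofof ⇒ wofofofofofof   [S ::= w]

S⇒Sof⇒Sofof⇒Sofofof⇒Sofofofof⇒Sofofofofof⇒Sofofofofofof⇒wofofofofofof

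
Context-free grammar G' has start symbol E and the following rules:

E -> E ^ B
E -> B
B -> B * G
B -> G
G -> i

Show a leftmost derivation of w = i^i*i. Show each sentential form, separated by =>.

E => E^B   [E -> E ^ B]
E^B => B^B   [E -> B]
B^B => G^B   [B -> G]
G^B => i^B   [G -> i]
i^B => i^B*G   [B -> B * G]
i^B*G => i^G*G   [B -> G]
i^G*G => i^i*G   [G -> i]
i^i*G => i^i*i   [G -> i]

E => E^B => B^B => G^B => i^B => i^B*G => i^G*G => i^i*G => i^i*i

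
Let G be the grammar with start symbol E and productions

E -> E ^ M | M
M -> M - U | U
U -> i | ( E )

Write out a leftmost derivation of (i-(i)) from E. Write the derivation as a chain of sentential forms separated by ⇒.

E ⇒ M ⇒ U ⇒ (E) ⇒ (M) ⇒ (M-U) ⇒ (U-U) ⇒ (i-U) ⇒ (i-(E)) ⇒ (i-(M)) ⇒ (i-(U)) ⇒ (i-(i))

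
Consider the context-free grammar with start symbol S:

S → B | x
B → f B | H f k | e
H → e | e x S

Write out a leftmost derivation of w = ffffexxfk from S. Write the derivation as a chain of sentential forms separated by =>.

S => B => fB => ffB => fffB => ffffB => ffffHfk => ffffexSfk => ffffexxfk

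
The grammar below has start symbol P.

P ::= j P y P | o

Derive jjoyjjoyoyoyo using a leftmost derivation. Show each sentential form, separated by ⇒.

P ⇒ jPyP   [P ::= j P y P]
jPyP ⇒ jjPyPyP   [P ::= j P y P]
jjPyPyP ⇒ jjoyPyP   [P ::= o]
jjoyPyP ⇒ jjoyjPyPyP   [P ::= j P y P]
jjoyjPyPyP ⇒ jjoyjjPyPyPyP   [P ::= j P y P]
jjoyjjPyPyPyP ⇒ jjoyjjoyPyPyP   [P ::= o]
jjoyjjoyPyPyP ⇒ jjoyjjoyoyPyP   [P ::= o]
jjoyjjoyoyPyP ⇒ jjoyjjoyoyoyP   [P ::= o]
jjoyjjoyoyoyP ⇒ jjoyjjoyoyoyo   [P ::= o]

P ⇒ jPyP ⇒ jjPyPyP ⇒ jjoyPyP ⇒ jjoyjPyPyP ⇒ jjoyjjPyPyPyP ⇒ jjoyjjoyPyPyP ⇒ jjoyjjoyoyPyP ⇒ jjoyjjoyoyoyP ⇒ jjoyjjoyoyoyo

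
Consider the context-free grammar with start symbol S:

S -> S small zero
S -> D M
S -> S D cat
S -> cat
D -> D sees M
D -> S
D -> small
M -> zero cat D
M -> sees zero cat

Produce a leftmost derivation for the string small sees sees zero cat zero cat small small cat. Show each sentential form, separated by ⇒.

S ⇒ S D cat ⇒ D M D cat ⇒ D sees M M D cat ⇒ small sees M M D cat ⇒ small sees sees zero cat M D cat ⇒ small sees sees zero cat zero cat D D cat ⇒ small sees sees zero cat zero cat small D cat ⇒ small sees sees zero cat zero cat small small cat

S ⇒ S D cat   [S -> S D cat]
S D cat ⇒ D M D cat   [S -> D M]
D M D cat ⇒ D sees M M D cat   [D -> D sees M]
D sees M M D cat ⇒ small sees M M D cat   [D -> small]
small sees M M D cat ⇒ small sees sees zero cat M D cat   [M -> sees zero cat]
small sees sees zero cat M D cat ⇒ small sees sees zero cat zero cat D D cat   [M -> zero cat D]
small sees sees zero cat zero cat D D cat ⇒ small sees sees zero cat zero cat small D cat   [D -> small]
small sees sees zero cat zero cat small D cat ⇒ small sees sees zero cat zero cat small small cat   [D -> small]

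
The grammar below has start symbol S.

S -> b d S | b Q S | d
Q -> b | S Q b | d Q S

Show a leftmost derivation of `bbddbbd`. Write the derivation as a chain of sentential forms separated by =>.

S => bQS   [S -> b Q S]
bQS => bSQbS   [Q -> S Q b]
bSQbS => bbdSQbS   [S -> b d S]
bbdSQbS => bbddQbS   [S -> d]
bbddQbS => bbddbbS   [Q -> b]
bbddbbS => bbddbbd   [S -> d]

S => bQS => bSQbS => bbdSQbS => bbddQbS => bbddbbS => bbddbbd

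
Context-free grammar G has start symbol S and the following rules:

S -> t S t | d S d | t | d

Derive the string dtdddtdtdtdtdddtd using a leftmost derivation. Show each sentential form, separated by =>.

S => dSd   [S -> d S d]
dSd => dtStd   [S -> t S t]
dtStd => dtdSdtd   [S -> d S d]
dtdSdtd => dtddSddtd   [S -> d S d]
dtddSddtd => dtdddSdddtd   [S -> d S d]
dtdddSdddtd => dtdddtStdddtd   [S -> t S t]
dtdddtStdddtd => dtdddtdSdtdddtd   [S -> d S d]
dtdddtdSdtdddtd => dtdddtdtStdtdddtd   [S -> t S t]
dtdddtdtStdtdddtd => dtdddtdtdtdtdddtd   [S -> d]

S => dSd => dtStd => dtdSdtd => dtddSddtd => dtdddSdddtd => dtdddtStdddtd => dtdddtdSdtdddtd => dtdddtdtStdtdddtd => dtdddtdtdtdtdddtd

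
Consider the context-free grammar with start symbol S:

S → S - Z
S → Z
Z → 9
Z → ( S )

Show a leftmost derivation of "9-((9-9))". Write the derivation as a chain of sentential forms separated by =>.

S => S-Z => Z-Z => 9-Z => 9-(S) => 9-(Z) => 9-((S)) => 9-((S-Z)) => 9-((Z-Z)) => 9-((9-Z)) => 9-((9-9))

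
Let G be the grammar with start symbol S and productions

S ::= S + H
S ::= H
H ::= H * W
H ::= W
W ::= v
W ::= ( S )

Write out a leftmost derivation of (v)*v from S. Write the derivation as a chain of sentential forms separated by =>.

S => H   [S ::= H]
H => H*W   [H ::= H * W]
H*W => W*W   [H ::= W]
W*W => (S)*W   [W ::= ( S )]
(S)*W => (H)*W   [S ::= H]
(H)*W => (W)*W   [H ::= W]
(W)*W => (v)*W   [W ::= v]
(v)*W => (v)*v   [W ::= v]

S => H => H*W => W*W => (S)*W => (H)*W => (W)*W => (v)*W => (v)*v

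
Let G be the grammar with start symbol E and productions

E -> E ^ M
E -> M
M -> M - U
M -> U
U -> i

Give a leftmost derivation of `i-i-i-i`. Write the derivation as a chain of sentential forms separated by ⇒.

E ⇒ M ⇒ M-U ⇒ M-U-U ⇒ M-U-U-U ⇒ U-U-U-U ⇒ i-U-U-U ⇒ i-i-U-U ⇒ i-i-i-U ⇒ i-i-i-i

E ⇒ M   [E -> M]
M ⇒ M-U   [M -> M - U]
M-U ⇒ M-U-U   [M -> M - U]
M-U-U ⇒ M-U-U-U   [M -> M - U]
M-U-U-U ⇒ U-U-U-U   [M -> U]
U-U-U-U ⇒ i-U-U-U   [U -> i]
i-U-U-U ⇒ i-i-U-U   [U -> i]
i-i-U-U ⇒ i-i-i-U   [U -> i]
i-i-i-U ⇒ i-i-i-i   [U -> i]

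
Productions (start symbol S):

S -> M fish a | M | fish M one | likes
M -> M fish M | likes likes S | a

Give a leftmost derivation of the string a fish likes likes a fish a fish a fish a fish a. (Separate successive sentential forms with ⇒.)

S ⇒ M   [S -> M]
M ⇒ M fish M   [M -> M fish M]
M fish M ⇒ a fish M   [M -> a]
a fish M ⇒ a fish M fish M   [M -> M fish M]
a fish M fish M ⇒ a fish M fish M fish M   [M -> M fish M]
a fish M fish M fish M ⇒ a fish M fish M fish M fish M   [M -> M fish M]
a fish M fish M fish M fish M ⇒ a fish likes likes S fish M fish M fish M   [M -> likes likes S]
a fish likes likes S fish M fish M fish M ⇒ a fish likes likes M fish a fish M fish M fish M   [S -> M fish a]
a fish likes likes M fish a fish M fish M fish M ⇒ a fish likes likes a fish a fish M fish M fish M   [M -> a]
a fish likes likes a fish a fish M fish M fish M ⇒ a fish likes likes a fish a fish a fish M fish M   [M -> a]
a fish likes likes a fish a fish a fish M fish M ⇒ a fish likes likes a fish a fish a fish a fish M   [M -> a]
a fish likes likes a fish a fish a fish a fish M ⇒ a fish likes likes a fish a fish a fish a fish a   [M -> a]

S ⇒ M ⇒ M fish M ⇒ a fish M ⇒ a fish M fish M ⇒ a fish M fish M fish M ⇒ a fish M fish M fish M fish M ⇒ a fish likes likes S fish M fish M fish M ⇒ a fish likes likes M fish a fish M fish M fish M ⇒ a fish likes likes a fish a fish M fish M fish M ⇒ a fish likes likes a fish a fish a fish M fish M ⇒ a fish likes likes a fish a fish a fish a fish M ⇒ a fish likes likes a fish a fish a fish a fish a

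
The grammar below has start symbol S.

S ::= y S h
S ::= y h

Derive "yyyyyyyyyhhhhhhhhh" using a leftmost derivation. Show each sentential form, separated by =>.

S => ySh   [S ::= y S h]
ySh => yyShh   [S ::= y S h]
yyShh => yyyShhh   [S ::= y S h]
yyyShhh => yyyyShhhh   [S ::= y S h]
yyyyShhhh => yyyyyShhhhh   [S ::= y S h]
yyyyyShhhhh => yyyyyyShhhhhh   [S ::= y S h]
yyyyyyShhhhhh => yyyyyyyShhhhhhh   [S ::= y S h]
yyyyyyyShhhhhhh => yyyyyyyyShhhhhhhh   [S ::= y S h]
yyyyyyyyShhhhhhhh => yyyyyyyyyhhhhhhhhh   [S ::= y h]

S => ySh => yyShh => yyyShhh => yyyyShhhh => yyyyyShhhhh => yyyyyyShhhhhh => yyyyyyyShhhhhhh => yyyyyyyyShhhhhhhh => yyyyyyyyyhhhhhhhhh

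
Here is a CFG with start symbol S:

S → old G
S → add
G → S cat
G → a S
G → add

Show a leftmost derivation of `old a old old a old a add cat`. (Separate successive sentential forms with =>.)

S => old G   [S → old G]
old G => old a S   [G → a S]
old a S => old a old G   [S → old G]
old a old G => old a old S cat   [G → S cat]
old a old S cat => old a old old G cat   [S → old G]
old a old old G cat => old a old old a S cat   [G → a S]
old a old old a S cat => old a old old a old G cat   [S → old G]
old a old old a old G cat => old a old old a old a S cat   [G → a S]
old a old old a old a S cat => old a old old a old a add cat   [S → add]

S => old G => old a S => old a old G => old a old S cat => old a old old G cat => old a old old a S cat => old a old old a old G cat => old a old old a old a S cat => old a old old a old a add cat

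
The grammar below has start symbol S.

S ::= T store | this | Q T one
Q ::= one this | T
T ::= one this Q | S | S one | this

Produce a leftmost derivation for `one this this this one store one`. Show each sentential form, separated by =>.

S => Q T one   [S ::= Q T one]
Q T one => one this T one   [Q ::= one this]
one this T one => one this S one   [T ::= S]
one this S one => one this T store one   [S ::= T store]
one this T store one => one this S store one   [T ::= S]
one this S store one => one this Q T one store one   [S ::= Q T one]
one this Q T one store one => one this T T one store one   [Q ::= T]
one this T T one store one => one this this T one store one   [T ::= this]
one this this T one store one => one this this this one store one   [T ::= this]

S => Q T one => one this T one => one this S one => one this T store one => one this S store one => one this Q T one store one => one this T T one store one => one this this T one store one => one this this this one store one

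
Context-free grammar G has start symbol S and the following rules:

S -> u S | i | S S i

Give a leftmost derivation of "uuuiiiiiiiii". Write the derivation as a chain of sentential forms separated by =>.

S => uS => uSSi => uSSiSi => uuSSiSi => uuuSSiSi => uuuSSiSiSi => uuuSSiSiSiSi => uuuiSiSiSiSi => uuuiiiSiSiSi => uuuiiiiiSiSi => uuuiiiiiiiSi => uuuiiiiiiiii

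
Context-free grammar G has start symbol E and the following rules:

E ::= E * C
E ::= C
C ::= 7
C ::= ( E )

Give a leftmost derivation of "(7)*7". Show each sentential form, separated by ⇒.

E ⇒ E*C   [E ::= E * C]
E*C ⇒ C*C   [E ::= C]
C*C ⇒ (E)*C   [C ::= ( E )]
(E)*C ⇒ (C)*C   [E ::= C]
(C)*C ⇒ (7)*C   [C ::= 7]
(7)*C ⇒ (7)*7   [C ::= 7]

E⇒E*C⇒C*C⇒(E)*C⇒(C)*C⇒(7)*C⇒(7)*7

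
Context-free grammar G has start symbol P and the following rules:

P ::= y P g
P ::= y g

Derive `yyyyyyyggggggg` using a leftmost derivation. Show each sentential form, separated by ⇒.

P ⇒ yPg ⇒ yyPgg ⇒ yyyPggg ⇒ yyyyPgggg ⇒ yyyyyPggggg ⇒ yyyyyyPgggggg ⇒ yyyyyyyggggggg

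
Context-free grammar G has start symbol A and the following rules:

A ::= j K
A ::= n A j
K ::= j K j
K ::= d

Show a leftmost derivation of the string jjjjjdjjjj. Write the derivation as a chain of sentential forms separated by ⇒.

A ⇒ jK   [A ::= j K]
jK ⇒ jjKj   [K ::= j K j]
jjKj ⇒ jjjKjj   [K ::= j K j]
jjjKjj ⇒ jjjjKjjj   [K ::= j K j]
jjjjKjjj ⇒ jjjjjKjjjj   [K ::= j K j]
jjjjjKjjjj ⇒ jjjjjdjjjj   [K ::= d]

A⇒jK⇒jjKj⇒jjjKjj⇒jjjjKjjj⇒jjjjjKjjjj⇒jjjjjdjjjj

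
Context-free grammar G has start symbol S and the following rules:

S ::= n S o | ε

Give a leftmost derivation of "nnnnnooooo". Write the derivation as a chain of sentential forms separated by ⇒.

S ⇒ nSo ⇒ nnSoo ⇒ nnnSooo ⇒ nnnnSoooo ⇒ nnnnnSooooo ⇒ nnnnnooooo

S ⇒ nSo   [S ::= n S o]
nSo ⇒ nnSoo   [S ::= n S o]
nnSoo ⇒ nnnSooo   [S ::= n S o]
nnnSooo ⇒ nnnnSoooo   [S ::= n S o]
nnnnSoooo ⇒ nnnnnSooooo   [S ::= n S o]
nnnnnSooooo ⇒ nnnnnooooo   [S ::= ε]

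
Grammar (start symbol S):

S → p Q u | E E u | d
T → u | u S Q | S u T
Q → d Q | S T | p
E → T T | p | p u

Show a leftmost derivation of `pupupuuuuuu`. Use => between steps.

S => EEu   [S → E E u]
EEu => puEu   [E → p u]
puEu => puTTu   [E → T T]
puTTu => puSuTTu   [T → S u T]
puSuTTu => puEEuuTTu   [S → E E u]
puEEuuTTu => pupuEuuTTu   [E → p u]
pupuEuuTTu => pupupuuuTTu   [E → p u]
pupupuuuTTu => pupupuuuuTu   [T → u]
pupupuuuuTu => pupupuuuuuu   [T → u]

S=>EEu=>puEu=>puTTu=>puSuTTu=>puEEuuTTu=>pupuEuuTTu=>pupupuuuTTu=>pupupuuuuTu=>pupupuuuuuu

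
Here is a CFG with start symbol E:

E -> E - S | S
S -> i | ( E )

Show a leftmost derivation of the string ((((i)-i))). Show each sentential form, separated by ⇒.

E ⇒ S   [E -> S]
S ⇒ (E)   [S -> ( E )]
(E) ⇒ (S)   [E -> S]
(S) ⇒ ((E))   [S -> ( E )]
((E)) ⇒ ((S))   [E -> S]
((S)) ⇒ (((E)))   [S -> ( E )]
(((E))) ⇒ (((E-S)))   [E -> E - S]
(((E-S))) ⇒ (((S-S)))   [E -> S]
(((S-S))) ⇒ ((((E)-S)))   [S -> ( E )]
((((E)-S))) ⇒ ((((S)-S)))   [E -> S]
((((S)-S))) ⇒ ((((i)-S)))   [S -> i]
((((i)-S))) ⇒ ((((i)-i)))   [S -> i]

E ⇒ S ⇒ (E) ⇒ (S) ⇒ ((E)) ⇒ ((S)) ⇒ (((E))) ⇒ (((E-S))) ⇒ (((S-S))) ⇒ ((((E)-S))) ⇒ ((((S)-S))) ⇒ ((((i)-S))) ⇒ ((((i)-i)))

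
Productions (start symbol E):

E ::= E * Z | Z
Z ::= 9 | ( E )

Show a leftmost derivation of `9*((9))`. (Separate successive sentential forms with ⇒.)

E ⇒ E*Z ⇒ Z*Z ⇒ 9*Z ⇒ 9*(E) ⇒ 9*(Z) ⇒ 9*((E)) ⇒ 9*((Z)) ⇒ 9*((9))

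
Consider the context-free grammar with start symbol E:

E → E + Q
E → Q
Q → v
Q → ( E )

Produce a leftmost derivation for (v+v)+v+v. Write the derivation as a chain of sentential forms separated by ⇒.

E ⇒ E+Q   [E → E + Q]
E+Q ⇒ E+Q+Q   [E → E + Q]
E+Q+Q ⇒ Q+Q+Q   [E → Q]
Q+Q+Q ⇒ (E)+Q+Q   [Q → ( E )]
(E)+Q+Q ⇒ (E+Q)+Q+Q   [E → E + Q]
(E+Q)+Q+Q ⇒ (Q+Q)+Q+Q   [E → Q]
(Q+Q)+Q+Q ⇒ (v+Q)+Q+Q   [Q → v]
(v+Q)+Q+Q ⇒ (v+v)+Q+Q   [Q → v]
(v+v)+Q+Q ⇒ (v+v)+v+Q   [Q → v]
(v+v)+v+Q ⇒ (v+v)+v+v   [Q → v]

E ⇒ E+Q ⇒ E+Q+Q ⇒ Q+Q+Q ⇒ (E)+Q+Q ⇒ (E+Q)+Q+Q ⇒ (Q+Q)+Q+Q ⇒ (v+Q)+Q+Q ⇒ (v+v)+Q+Q ⇒ (v+v)+v+Q ⇒ (v+v)+v+v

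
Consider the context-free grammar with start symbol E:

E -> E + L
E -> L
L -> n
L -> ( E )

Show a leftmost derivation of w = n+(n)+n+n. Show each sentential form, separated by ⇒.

E ⇒ E+L ⇒ E+L+L ⇒ E+L+L+L ⇒ L+L+L+L ⇒ n+L+L+L ⇒ n+(E)+L+L ⇒ n+(L)+L+L ⇒ n+(n)+L+L ⇒ n+(n)+n+L ⇒ n+(n)+n+n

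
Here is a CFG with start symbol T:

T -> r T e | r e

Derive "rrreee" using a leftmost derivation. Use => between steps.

T=>rTe=>rrTee=>rrreee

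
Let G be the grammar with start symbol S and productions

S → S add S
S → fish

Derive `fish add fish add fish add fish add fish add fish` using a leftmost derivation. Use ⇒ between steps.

S ⇒ S add S   [S → S add S]
S add S ⇒ fish add S   [S → fish]
fish add S ⇒ fish add S add S   [S → S add S]
fish add S add S ⇒ fish add fish add S   [S → fish]
fish add fish add S ⇒ fish add fish add S add S   [S → S add S]
fish add fish add S add S ⇒ fish add fish add S add S add S   [S → S add S]
fish add fish add S add S add S ⇒ fish add fish add S add S add S add S   [S → S add S]
fish add fish add S add S add S add S ⇒ fish add fish add fish add S add S add S   [S → fish]
fish add fish add fish add S add S add S ⇒ fish add fish add fish add fish add S add S   [S → fish]
fish add fish add fish add fish add S add S ⇒ fish add fish add fish add fish add fish add S   [S → fish]
fish add fish add fish add fish add fish add S ⇒ fish add fish add fish add fish add fish add fish   [S → fish]

S ⇒ S add S ⇒ fish add S ⇒ fish add S add S ⇒ fish add fish add S ⇒ fish add fish add S add S ⇒ fish add fish add S add S add S ⇒ fish add fish add S add S add S add S ⇒ fish add fish add fish add S add S add S ⇒ fish add fish add fish add fish add S add S ⇒ fish add fish add fish add fish add fish add S ⇒ fish add fish add fish add fish add fish add fish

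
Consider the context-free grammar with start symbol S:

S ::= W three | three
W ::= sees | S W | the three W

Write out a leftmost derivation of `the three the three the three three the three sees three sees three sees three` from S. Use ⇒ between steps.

S ⇒ W three   [S ::= W three]
W three ⇒ S W three   [W ::= S W]
S W three ⇒ W three W three   [S ::= W three]
W three W three ⇒ the three W three W three   [W ::= the three W]
the three W three W three ⇒ the three the three W three W three   [W ::= the three W]
the three the three W three W three ⇒ the three the three S W three W three   [W ::= S W]
the three the three S W three W three ⇒ the three the three W three W three W three   [S ::= W three]
the three the three W three W three W three ⇒ the three the three the three W three W three W three   [W ::= the three W]
the three the three the three W three W three W three ⇒ the three the three the three S W three W three W three   [W ::= S W]
the three the three the three S W three W three W three ⇒ the three the three the three three W three W three W three   [S ::= three]
the three the three the three three W three W three W three ⇒ the three the three the three three the three W three W three W three   [W ::= the three W]
the three the three the three three the three W three W three W three ⇒ the three the three the three three the three sees three W three W three   [W ::= sees]
the three the three the three three the three sees three W three W three ⇒ the three the three the three three the three sees three sees three W three   [W ::= sees]
the three the three the three three the three sees three sees three W three ⇒ the three the three the three three the three sees three sees three sees three   [W ::= sees]

S ⇒ W three ⇒ S W three ⇒ W three W three ⇒ the three W three W three ⇒ the three the three W three W three ⇒ the three the three S W three W three ⇒ the three the three W three W three W three ⇒ the three the three the three W three W three W three ⇒ the three the three the three S W three W three W three ⇒ the three the three the three three W three W three W three ⇒ the three the three the three three the three W three W three W three ⇒ the three the three the three three the three sees three W three W three ⇒ the three the three the three three the three sees three sees three W three ⇒ the three the three the three three the three sees three sees three sees three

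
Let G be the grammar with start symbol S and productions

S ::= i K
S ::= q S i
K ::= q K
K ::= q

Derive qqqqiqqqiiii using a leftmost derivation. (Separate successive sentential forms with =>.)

S => qSi => qqSii => qqqSiii => qqqqSiiii => qqqqiKiiii => qqqqiqKiiii => qqqqiqqKiiii => qqqqiqqqiiii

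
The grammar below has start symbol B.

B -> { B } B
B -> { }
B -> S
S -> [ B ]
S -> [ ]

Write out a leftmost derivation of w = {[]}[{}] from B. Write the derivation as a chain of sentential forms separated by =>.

B=>{B}B=>{S}B=>{[]}B=>{[]}S=>{[]}[B]=>{[]}[{}]

B => {B}B   [B -> { B } B]
{B}B => {S}B   [B -> S]
{S}B => {[]}B   [S -> [ ]]
{[]}B => {[]}S   [B -> S]
{[]}S => {[]}[B]   [S -> [ B ]]
{[]}[B] => {[]}[{}]   [B -> { }]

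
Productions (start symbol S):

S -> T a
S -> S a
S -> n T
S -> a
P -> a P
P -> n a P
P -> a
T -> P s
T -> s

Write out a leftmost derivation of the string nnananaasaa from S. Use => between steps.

S => Sa => Saa => nTaa => nPsaa => nnaPsaa => nnanaPsaa => nnananaPsaa => nnananaasaa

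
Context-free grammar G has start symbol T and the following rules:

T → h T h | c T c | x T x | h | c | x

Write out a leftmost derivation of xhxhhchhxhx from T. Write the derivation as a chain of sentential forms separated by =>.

T => xTx   [T → x T x]
xTx => xhThx   [T → h T h]
xhThx => xhxTxhx   [T → x T x]
xhxTxhx => xhxhThxhx   [T → h T h]
xhxhThxhx => xhxhhThhxhx   [T → h T h]
xhxhhThhxhx => xhxhhchhxhx   [T → c]

T => xTx => xhThx => xhxTxhx => xhxhThxhx => xhxhhThhxhx => xhxhhchhxhx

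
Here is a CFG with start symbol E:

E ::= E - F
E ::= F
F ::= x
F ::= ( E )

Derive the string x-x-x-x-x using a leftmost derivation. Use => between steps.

E => E-F => E-F-F => E-F-F-F => E-F-F-F-F => F-F-F-F-F => x-F-F-F-F => x-x-F-F-F => x-x-x-F-F => x-x-x-x-F => x-x-x-x-x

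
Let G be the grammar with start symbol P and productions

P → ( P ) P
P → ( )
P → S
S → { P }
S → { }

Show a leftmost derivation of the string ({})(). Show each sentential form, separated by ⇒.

P ⇒ (P)P   [P → ( P ) P]
(P)P ⇒ (S)P   [P → S]
(S)P ⇒ ({})P   [S → { }]
({})P ⇒ ({})()   [P → ( )]

P⇒(P)P⇒(S)P⇒({})P⇒({})()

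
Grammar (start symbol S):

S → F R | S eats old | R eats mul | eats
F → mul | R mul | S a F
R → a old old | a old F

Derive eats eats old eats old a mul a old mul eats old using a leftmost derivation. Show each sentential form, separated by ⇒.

S ⇒ S eats old   [S → S eats old]
S eats old ⇒ F R eats old   [S → F R]
F R eats old ⇒ S a F R eats old   [F → S a F]
S a F R eats old ⇒ S eats old a F R eats old   [S → S eats old]
S eats old a F R eats old ⇒ S eats old eats old a F R eats old   [S → S eats old]
S eats old eats old a F R eats old ⇒ eats eats old eats old a F R eats old   [S → eats]
eats eats old eats old a F R eats old ⇒ eats eats old eats old a mul R eats old   [F → mul]
eats eats old eats old a mul R eats old ⇒ eats eats old eats old a mul a old F eats old   [R → a old F]
eats eats old eats old a mul a old F eats old ⇒ eats eats old eats old a mul a old mul eats old   [F → mul]

S ⇒ S eats old ⇒ F R eats old ⇒ S a F R eats old ⇒ S eats old a F R eats old ⇒ S eats old eats old a F R eats old ⇒ eats eats old eats old a F R eats old ⇒ eats eats old eats old a mul R eats old ⇒ eats eats old eats old a mul a old F eats old ⇒ eats eats old eats old a mul a old mul eats old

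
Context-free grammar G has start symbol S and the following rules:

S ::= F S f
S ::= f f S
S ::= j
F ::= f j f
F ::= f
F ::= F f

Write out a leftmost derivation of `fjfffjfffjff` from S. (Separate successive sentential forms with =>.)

S=>FSf=>FfSf=>fjffSf=>fjffFSff=>fjfffjfSff=>fjfffjfffSff=>fjfffjfffjff

S => FSf   [S ::= F S f]
FSf => FfSf   [F ::= F f]
FfSf => fjffSf   [F ::= f j f]
fjffSf => fjffFSff   [S ::= F S f]
fjffFSff => fjfffjfSff   [F ::= f j f]
fjfffjfSff => fjfffjfffSff   [S ::= f f S]
fjfffjfffSff => fjfffjfffjff   [S ::= j]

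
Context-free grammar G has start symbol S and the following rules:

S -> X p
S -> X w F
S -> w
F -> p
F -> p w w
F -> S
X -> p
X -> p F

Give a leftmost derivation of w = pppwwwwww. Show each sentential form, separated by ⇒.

S ⇒ XwF   [S -> X w F]
XwF ⇒ pFwF   [X -> p F]
pFwF ⇒ pSwF   [F -> S]
pSwF ⇒ pXwFwF   [S -> X w F]
pXwFwF ⇒ ppFwFwF   [X -> p F]
ppFwFwF ⇒ pppwwwFwF   [F -> p w w]
pppwwwFwF ⇒ pppwwwSwF   [F -> S]
pppwwwSwF ⇒ pppwwwwwF   [S -> w]
pppwwwwwF ⇒ pppwwwwwS   [F -> S]
pppwwwwwS ⇒ pppwwwwww   [S -> w]

S⇒XwF⇒pFwF⇒pSwF⇒pXwFwF⇒ppFwFwF⇒pppwwwFwF⇒pppwwwSwF⇒pppwwwwwF⇒pppwwwwwS⇒pppwwwwww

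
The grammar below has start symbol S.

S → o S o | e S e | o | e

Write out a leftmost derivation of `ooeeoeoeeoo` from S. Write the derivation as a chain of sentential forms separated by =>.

S=>oSo=>ooSoo=>ooeSeoo=>ooeeSeeoo=>ooeeoSoeeoo=>ooeeoeoeeoo

S => oSo   [S → o S o]
oSo => ooSoo   [S → o S o]
ooSoo => ooeSeoo   [S → e S e]
ooeSeoo => ooeeSeeoo   [S → e S e]
ooeeSeeoo => ooeeoSoeeoo   [S → o S o]
ooeeoSoeeoo => ooeeoeoeeoo   [S → e]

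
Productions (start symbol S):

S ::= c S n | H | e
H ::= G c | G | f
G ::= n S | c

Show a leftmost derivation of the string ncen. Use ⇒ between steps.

S ⇒ H   [S ::= H]
H ⇒ G   [H ::= G]
G ⇒ nS   [G ::= n S]
nS ⇒ ncSn   [S ::= c S n]
ncSn ⇒ ncen   [S ::= e]

S ⇒ H ⇒ G ⇒ nS ⇒ ncSn ⇒ ncen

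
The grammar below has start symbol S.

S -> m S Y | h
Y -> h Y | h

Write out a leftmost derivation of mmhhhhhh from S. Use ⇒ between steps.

S ⇒ mSY ⇒ mmSYY ⇒ mmhYY ⇒ mmhhYY ⇒ mmhhhYY ⇒ mmhhhhYY ⇒ mmhhhhhY ⇒ mmhhhhhh

S ⇒ mSY   [S -> m S Y]
mSY ⇒ mmSYY   [S -> m S Y]
mmSYY ⇒ mmhYY   [S -> h]
mmhYY ⇒ mmhhYY   [Y -> h Y]
mmhhYY ⇒ mmhhhYY   [Y -> h Y]
mmhhhYY ⇒ mmhhhhYY   [Y -> h Y]
mmhhhhYY ⇒ mmhhhhhY   [Y -> h]
mmhhhhhY ⇒ mmhhhhhh   [Y -> h]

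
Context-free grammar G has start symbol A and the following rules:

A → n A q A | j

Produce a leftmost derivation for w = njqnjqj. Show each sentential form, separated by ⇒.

A ⇒ nAqA ⇒ njqA ⇒ njqnAqA ⇒ njqnjqA ⇒ njqnjqj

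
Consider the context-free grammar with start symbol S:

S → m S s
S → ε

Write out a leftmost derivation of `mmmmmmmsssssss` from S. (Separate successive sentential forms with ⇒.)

S ⇒ mSs ⇒ mmSss ⇒ mmmSsss ⇒ mmmmSssss ⇒ mmmmmSsssss ⇒ mmmmmmSssssss ⇒ mmmmmmmSsssssss ⇒ mmmmmmmsssssss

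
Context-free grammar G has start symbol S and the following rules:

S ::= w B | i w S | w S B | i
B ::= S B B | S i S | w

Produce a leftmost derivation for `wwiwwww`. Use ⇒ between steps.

S ⇒ wB   [S ::= w B]
wB ⇒ wSBB   [B ::= S B B]
wSBB ⇒ wwBBB   [S ::= w B]
wwBBB ⇒ wwSBBBB   [B ::= S B B]
wwSBBBB ⇒ wwiBBBB   [S ::= i]
wwiBBBB ⇒ wwiwBBB   [B ::= w]
wwiwBBB ⇒ wwiwwBB   [B ::= w]
wwiwwBB ⇒ wwiwwwB   [B ::= w]
wwiwwwB ⇒ wwiwwww   [B ::= w]

S⇒wB⇒wSBB⇒wwBBB⇒wwSBBBB⇒wwiBBBB⇒wwiwBBB⇒wwiwwBB⇒wwiwwwB⇒wwiwwww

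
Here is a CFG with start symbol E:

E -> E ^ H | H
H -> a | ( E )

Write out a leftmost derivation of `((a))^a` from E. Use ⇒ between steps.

E ⇒ E^H   [E -> E ^ H]
E^H ⇒ H^H   [E -> H]
H^H ⇒ (E)^H   [H -> ( E )]
(E)^H ⇒ (H)^H   [E -> H]
(H)^H ⇒ ((E))^H   [H -> ( E )]
((E))^H ⇒ ((H))^H   [E -> H]
((H))^H ⇒ ((a))^H   [H -> a]
((a))^H ⇒ ((a))^a   [H -> a]

E⇒E^H⇒H^H⇒(E)^H⇒(H)^H⇒((E))^H⇒((H))^H⇒((a))^H⇒((a))^a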